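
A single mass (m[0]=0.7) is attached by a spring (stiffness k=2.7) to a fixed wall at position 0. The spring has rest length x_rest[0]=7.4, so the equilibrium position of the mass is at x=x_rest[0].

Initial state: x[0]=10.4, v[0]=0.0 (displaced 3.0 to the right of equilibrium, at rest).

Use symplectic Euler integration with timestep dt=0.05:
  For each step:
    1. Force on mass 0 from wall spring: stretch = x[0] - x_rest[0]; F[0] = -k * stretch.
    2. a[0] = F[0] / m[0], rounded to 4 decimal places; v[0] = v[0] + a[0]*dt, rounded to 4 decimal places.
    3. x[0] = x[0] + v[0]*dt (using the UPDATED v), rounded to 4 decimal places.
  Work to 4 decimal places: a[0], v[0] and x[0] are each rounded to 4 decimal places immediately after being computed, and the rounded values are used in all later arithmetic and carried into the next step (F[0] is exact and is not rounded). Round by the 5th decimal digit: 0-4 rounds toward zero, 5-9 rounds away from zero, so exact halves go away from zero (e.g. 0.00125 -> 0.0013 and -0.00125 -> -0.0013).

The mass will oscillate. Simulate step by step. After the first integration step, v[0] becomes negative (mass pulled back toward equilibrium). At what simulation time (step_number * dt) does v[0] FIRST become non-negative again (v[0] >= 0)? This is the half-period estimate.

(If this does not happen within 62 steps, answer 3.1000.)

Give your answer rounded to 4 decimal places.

Answer: 1.6000

Derivation:
Step 0: x=[10.4000] v=[0.0000]
Step 1: x=[10.3711] v=[-0.5786]
Step 2: x=[10.3135] v=[-1.1516]
Step 3: x=[10.2278] v=[-1.7135]
Step 4: x=[10.1149] v=[-2.2589]
Step 5: x=[9.9758] v=[-2.7825]
Step 6: x=[9.8118] v=[-3.2793]
Step 7: x=[9.6246] v=[-3.7444]
Step 8: x=[9.4159] v=[-4.1734]
Step 9: x=[9.1878] v=[-4.5622]
Step 10: x=[8.9425] v=[-4.9070]
Step 11: x=[8.6823] v=[-5.2045]
Step 12: x=[8.4097] v=[-5.4518]
Step 13: x=[8.1274] v=[-5.6465]
Step 14: x=[7.8381] v=[-5.7868]
Step 15: x=[7.5445] v=[-5.8713]
Step 16: x=[7.2495] v=[-5.8992]
Step 17: x=[6.9560] v=[-5.8702]
Step 18: x=[6.6668] v=[-5.7846]
Step 19: x=[6.3846] v=[-5.6432]
Step 20: x=[6.1122] v=[-5.4474]
Step 21: x=[5.8523] v=[-5.1990]
Step 22: x=[5.6073] v=[-4.9005]
Step 23: x=[5.3796] v=[-4.5548]
Step 24: x=[5.1713] v=[-4.1652]
Step 25: x=[4.9845] v=[-3.7354]
Step 26: x=[4.8210] v=[-3.2696]
Step 27: x=[4.6824] v=[-2.7722]
Step 28: x=[4.5700] v=[-2.2481]
Step 29: x=[4.4849] v=[-1.7023]
Step 30: x=[4.4279] v=[-1.1401]
Step 31: x=[4.3996] v=[-0.5669]
Step 32: x=[4.4002] v=[0.0118]
First v>=0 after going negative at step 32, time=1.6000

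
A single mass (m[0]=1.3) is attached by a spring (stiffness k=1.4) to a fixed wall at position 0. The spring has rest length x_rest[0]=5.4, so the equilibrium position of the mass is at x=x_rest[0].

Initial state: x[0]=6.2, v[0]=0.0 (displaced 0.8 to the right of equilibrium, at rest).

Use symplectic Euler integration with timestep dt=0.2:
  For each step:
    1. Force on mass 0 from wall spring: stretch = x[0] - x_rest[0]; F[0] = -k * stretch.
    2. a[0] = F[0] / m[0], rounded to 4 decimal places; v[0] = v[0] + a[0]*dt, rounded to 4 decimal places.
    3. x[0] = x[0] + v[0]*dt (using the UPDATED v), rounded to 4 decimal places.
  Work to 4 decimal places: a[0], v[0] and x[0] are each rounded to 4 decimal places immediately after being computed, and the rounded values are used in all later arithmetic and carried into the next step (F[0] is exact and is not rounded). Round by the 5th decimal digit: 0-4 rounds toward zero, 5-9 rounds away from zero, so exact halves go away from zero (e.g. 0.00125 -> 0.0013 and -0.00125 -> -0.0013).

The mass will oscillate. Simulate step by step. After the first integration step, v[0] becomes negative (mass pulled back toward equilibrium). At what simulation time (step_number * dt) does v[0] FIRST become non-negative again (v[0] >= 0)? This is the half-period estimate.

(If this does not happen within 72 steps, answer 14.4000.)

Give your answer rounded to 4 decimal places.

Step 0: x=[6.2000] v=[0.0000]
Step 1: x=[6.1655] v=[-0.1723]
Step 2: x=[6.0981] v=[-0.3372]
Step 3: x=[6.0006] v=[-0.4876]
Step 4: x=[5.8772] v=[-0.6170]
Step 5: x=[5.7332] v=[-0.7198]
Step 6: x=[5.5749] v=[-0.7916]
Step 7: x=[5.4090] v=[-0.8293]
Step 8: x=[5.2428] v=[-0.8312]
Step 9: x=[5.0833] v=[-0.7973]
Step 10: x=[4.9375] v=[-0.7291]
Step 11: x=[4.8116] v=[-0.6295]
Step 12: x=[4.7110] v=[-0.5028]
Step 13: x=[4.6401] v=[-0.3544]
Step 14: x=[4.6020] v=[-0.1907]
Step 15: x=[4.5982] v=[-0.0188]
Step 16: x=[4.6290] v=[0.1539]
First v>=0 after going negative at step 16, time=3.2000

Answer: 3.2000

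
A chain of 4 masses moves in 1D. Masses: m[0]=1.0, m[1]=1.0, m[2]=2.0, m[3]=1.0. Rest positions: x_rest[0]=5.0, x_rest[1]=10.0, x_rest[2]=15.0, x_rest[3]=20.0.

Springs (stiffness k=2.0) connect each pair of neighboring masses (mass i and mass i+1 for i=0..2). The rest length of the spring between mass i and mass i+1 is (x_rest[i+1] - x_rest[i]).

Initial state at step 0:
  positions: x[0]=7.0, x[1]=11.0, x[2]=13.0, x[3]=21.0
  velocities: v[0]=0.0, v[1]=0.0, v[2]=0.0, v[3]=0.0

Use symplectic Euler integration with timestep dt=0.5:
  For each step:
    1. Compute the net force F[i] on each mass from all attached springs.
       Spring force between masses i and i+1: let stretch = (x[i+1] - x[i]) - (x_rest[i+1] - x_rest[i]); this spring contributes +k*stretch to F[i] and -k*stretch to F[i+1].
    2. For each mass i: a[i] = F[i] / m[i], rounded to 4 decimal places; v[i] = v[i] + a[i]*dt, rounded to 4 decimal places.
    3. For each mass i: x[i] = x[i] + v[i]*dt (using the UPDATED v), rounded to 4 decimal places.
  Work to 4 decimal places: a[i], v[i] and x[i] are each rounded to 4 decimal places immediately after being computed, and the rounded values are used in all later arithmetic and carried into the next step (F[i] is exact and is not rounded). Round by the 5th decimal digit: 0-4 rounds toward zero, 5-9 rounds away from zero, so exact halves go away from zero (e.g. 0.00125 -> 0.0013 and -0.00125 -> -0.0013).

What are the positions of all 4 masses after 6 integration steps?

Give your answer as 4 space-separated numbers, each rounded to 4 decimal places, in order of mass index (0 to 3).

Answer: 4.8126 8.1993 14.3829 23.2228

Derivation:
Step 0: x=[7.0000 11.0000 13.0000 21.0000] v=[0.0000 0.0000 0.0000 0.0000]
Step 1: x=[6.5000 10.0000 14.5000 19.5000] v=[-1.0000 -2.0000 3.0000 -3.0000]
Step 2: x=[5.2500 9.5000 16.1250 18.0000] v=[-2.5000 -1.0000 3.2500 -3.0000]
Step 3: x=[3.6250 10.1875 16.5625 18.0625] v=[-3.2500 1.3750 0.8750 0.1250]
Step 4: x=[2.7813 10.7813 15.7813 19.8750] v=[-1.6875 1.1875 -1.5625 3.6250]
Step 5: x=[3.4376 9.8751 14.7735 22.1407] v=[1.3125 -1.8125 -2.0157 4.5313]
Step 6: x=[4.8126 8.1993 14.3829 23.2228] v=[2.7500 -3.3516 -0.7813 2.1641]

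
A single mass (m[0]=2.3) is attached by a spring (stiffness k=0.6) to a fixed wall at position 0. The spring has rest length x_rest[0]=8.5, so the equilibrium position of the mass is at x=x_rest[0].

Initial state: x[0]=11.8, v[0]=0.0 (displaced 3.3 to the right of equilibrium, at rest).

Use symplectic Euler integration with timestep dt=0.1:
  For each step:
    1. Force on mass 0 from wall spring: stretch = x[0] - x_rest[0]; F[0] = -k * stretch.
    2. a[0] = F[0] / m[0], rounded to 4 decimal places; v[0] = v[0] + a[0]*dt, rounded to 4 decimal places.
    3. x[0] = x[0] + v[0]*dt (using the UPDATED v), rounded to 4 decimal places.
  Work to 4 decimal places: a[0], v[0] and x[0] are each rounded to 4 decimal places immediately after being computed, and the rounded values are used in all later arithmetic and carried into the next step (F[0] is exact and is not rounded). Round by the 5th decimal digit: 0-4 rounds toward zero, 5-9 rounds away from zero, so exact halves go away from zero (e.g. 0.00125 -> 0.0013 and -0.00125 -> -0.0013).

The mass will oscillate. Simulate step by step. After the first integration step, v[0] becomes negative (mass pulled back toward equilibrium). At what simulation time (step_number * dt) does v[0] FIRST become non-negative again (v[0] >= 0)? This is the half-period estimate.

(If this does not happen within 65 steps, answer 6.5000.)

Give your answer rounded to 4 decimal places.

Answer: 6.2000

Derivation:
Step 0: x=[11.8000] v=[0.0000]
Step 1: x=[11.7914] v=[-0.0861]
Step 2: x=[11.7742] v=[-0.1720]
Step 3: x=[11.7485] v=[-0.2574]
Step 4: x=[11.7143] v=[-0.3421]
Step 5: x=[11.6717] v=[-0.4260]
Step 6: x=[11.6208] v=[-0.5087]
Step 7: x=[11.5618] v=[-0.5901]
Step 8: x=[11.4948] v=[-0.6700]
Step 9: x=[11.4200] v=[-0.7481]
Step 10: x=[11.3376] v=[-0.8243]
Step 11: x=[11.2478] v=[-0.8983]
Step 12: x=[11.1508] v=[-0.9700]
Step 13: x=[11.0469] v=[-1.0392]
Step 14: x=[10.9363] v=[-1.1056]
Step 15: x=[10.8194] v=[-1.1692]
Step 16: x=[10.6964] v=[-1.2297]
Step 17: x=[10.5677] v=[-1.2870]
Step 18: x=[10.4336] v=[-1.3409]
Step 19: x=[10.2945] v=[-1.3913]
Step 20: x=[10.1507] v=[-1.4381]
Step 21: x=[10.0026] v=[-1.4812]
Step 22: x=[9.8506] v=[-1.5204]
Step 23: x=[9.6950] v=[-1.5556]
Step 24: x=[9.5363] v=[-1.5868]
Step 25: x=[9.3749] v=[-1.6138]
Step 26: x=[9.2112] v=[-1.6366]
Step 27: x=[9.0457] v=[-1.6552]
Step 28: x=[8.8788] v=[-1.6694]
Step 29: x=[8.7109] v=[-1.6793]
Step 30: x=[8.5424] v=[-1.6848]
Step 31: x=[8.3738] v=[-1.6859]
Step 32: x=[8.2055] v=[-1.6826]
Step 33: x=[8.0380] v=[-1.6749]
Step 34: x=[7.8717] v=[-1.6629]
Step 35: x=[7.7071] v=[-1.6465]
Step 36: x=[7.5445] v=[-1.6258]
Step 37: x=[7.3844] v=[-1.6009]
Step 38: x=[7.2272] v=[-1.5718]
Step 39: x=[7.0733] v=[-1.5386]
Step 40: x=[6.9232] v=[-1.5014]
Step 41: x=[6.7772] v=[-1.4603]
Step 42: x=[6.6357] v=[-1.4154]
Step 43: x=[6.4990] v=[-1.3668]
Step 44: x=[6.3675] v=[-1.3146]
Step 45: x=[6.2416] v=[-1.2590]
Step 46: x=[6.1216] v=[-1.2001]
Step 47: x=[6.0078] v=[-1.1381]
Step 48: x=[5.9005] v=[-1.0731]
Step 49: x=[5.8000] v=[-1.0053]
Step 50: x=[5.7065] v=[-0.9349]
Step 51: x=[5.6203] v=[-0.8620]
Step 52: x=[5.5416] v=[-0.7869]
Step 53: x=[5.4706] v=[-0.7097]
Step 54: x=[5.4075] v=[-0.6307]
Step 55: x=[5.3525] v=[-0.5500]
Step 56: x=[5.3057] v=[-0.4679]
Step 57: x=[5.2672] v=[-0.3846]
Step 58: x=[5.2372] v=[-0.3003]
Step 59: x=[5.2157] v=[-0.2152]
Step 60: x=[5.2028] v=[-0.1295]
Step 61: x=[5.1985] v=[-0.0435]
Step 62: x=[5.2028] v=[0.0426]
First v>=0 after going negative at step 62, time=6.2000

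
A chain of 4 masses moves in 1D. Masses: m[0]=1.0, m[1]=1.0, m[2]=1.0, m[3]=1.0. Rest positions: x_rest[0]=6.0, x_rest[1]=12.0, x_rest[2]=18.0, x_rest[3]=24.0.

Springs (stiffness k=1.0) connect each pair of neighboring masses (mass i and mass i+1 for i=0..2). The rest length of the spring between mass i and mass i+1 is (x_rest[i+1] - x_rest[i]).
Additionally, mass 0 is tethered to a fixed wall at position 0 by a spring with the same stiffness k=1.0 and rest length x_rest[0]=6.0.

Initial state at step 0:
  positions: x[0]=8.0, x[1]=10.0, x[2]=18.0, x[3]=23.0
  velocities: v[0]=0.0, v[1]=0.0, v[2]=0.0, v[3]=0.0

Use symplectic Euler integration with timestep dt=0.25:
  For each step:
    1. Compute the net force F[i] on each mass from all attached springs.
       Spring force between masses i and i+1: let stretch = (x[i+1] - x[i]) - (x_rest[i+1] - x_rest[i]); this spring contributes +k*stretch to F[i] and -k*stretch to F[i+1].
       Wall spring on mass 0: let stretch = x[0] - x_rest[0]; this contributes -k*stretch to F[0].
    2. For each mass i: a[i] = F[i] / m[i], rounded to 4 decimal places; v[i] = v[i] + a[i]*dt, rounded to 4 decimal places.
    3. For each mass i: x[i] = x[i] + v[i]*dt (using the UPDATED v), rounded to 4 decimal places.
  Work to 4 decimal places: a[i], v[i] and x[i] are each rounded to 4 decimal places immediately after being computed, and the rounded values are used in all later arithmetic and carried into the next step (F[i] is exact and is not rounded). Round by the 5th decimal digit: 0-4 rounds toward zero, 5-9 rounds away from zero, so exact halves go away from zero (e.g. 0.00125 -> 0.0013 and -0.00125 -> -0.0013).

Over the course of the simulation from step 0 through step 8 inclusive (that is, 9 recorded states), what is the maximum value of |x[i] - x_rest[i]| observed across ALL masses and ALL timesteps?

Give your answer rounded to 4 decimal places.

Answer: 2.1300

Derivation:
Step 0: x=[8.0000 10.0000 18.0000 23.0000] v=[0.0000 0.0000 0.0000 0.0000]
Step 1: x=[7.6250 10.3750 17.8125 23.0625] v=[-1.5000 1.5000 -0.7500 0.2500]
Step 2: x=[6.9453 11.0430 17.4883 23.1719] v=[-2.7188 2.6719 -1.2969 0.4375]
Step 3: x=[6.0876 11.8577 17.1165 23.3011] v=[-3.4307 3.2588 -1.4873 0.5166]
Step 4: x=[5.2101 12.6405 16.8025 23.4187] v=[-3.5101 3.1310 -1.2559 0.4705]
Step 5: x=[4.4714 13.2190 16.6419 23.4978] v=[-2.9550 2.3139 -0.6424 0.3165]
Step 6: x=[3.9999 13.4647 16.6959 23.5234] v=[-1.8860 0.9827 0.2159 0.1025]
Step 7: x=[3.8700 13.3208 16.9747 23.4973] v=[-0.5198 -0.5757 1.1150 -0.1044]
Step 8: x=[4.0889 12.8146 17.4328 23.4385] v=[0.8754 -2.0249 1.8322 -0.2351]
Max displacement = 2.1300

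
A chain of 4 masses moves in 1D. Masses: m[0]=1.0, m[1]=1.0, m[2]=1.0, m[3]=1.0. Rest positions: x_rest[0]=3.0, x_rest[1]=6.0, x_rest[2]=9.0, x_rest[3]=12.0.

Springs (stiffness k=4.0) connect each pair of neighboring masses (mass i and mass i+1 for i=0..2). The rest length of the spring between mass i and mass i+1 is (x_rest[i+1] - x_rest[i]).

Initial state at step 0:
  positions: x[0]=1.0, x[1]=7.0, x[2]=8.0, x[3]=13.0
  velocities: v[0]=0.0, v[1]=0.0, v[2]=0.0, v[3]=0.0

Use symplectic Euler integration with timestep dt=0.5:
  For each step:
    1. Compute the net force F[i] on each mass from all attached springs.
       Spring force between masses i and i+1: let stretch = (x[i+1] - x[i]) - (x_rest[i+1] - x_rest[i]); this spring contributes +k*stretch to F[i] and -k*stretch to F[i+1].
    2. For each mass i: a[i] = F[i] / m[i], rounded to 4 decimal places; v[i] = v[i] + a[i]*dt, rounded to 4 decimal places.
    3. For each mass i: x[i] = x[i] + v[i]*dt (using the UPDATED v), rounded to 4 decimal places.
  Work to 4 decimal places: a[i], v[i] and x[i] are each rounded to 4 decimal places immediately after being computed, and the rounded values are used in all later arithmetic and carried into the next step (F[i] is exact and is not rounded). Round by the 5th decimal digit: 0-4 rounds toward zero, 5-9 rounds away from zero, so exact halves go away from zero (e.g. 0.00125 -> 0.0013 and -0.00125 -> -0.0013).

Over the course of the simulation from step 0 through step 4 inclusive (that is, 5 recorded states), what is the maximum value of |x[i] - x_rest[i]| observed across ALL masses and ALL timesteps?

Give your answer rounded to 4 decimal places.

Step 0: x=[1.0000 7.0000 8.0000 13.0000] v=[0.0000 0.0000 0.0000 0.0000]
Step 1: x=[4.0000 2.0000 12.0000 11.0000] v=[6.0000 -10.0000 8.0000 -4.0000]
Step 2: x=[2.0000 9.0000 5.0000 13.0000] v=[-4.0000 14.0000 -14.0000 4.0000]
Step 3: x=[4.0000 5.0000 10.0000 10.0000] v=[4.0000 -8.0000 10.0000 -6.0000]
Step 4: x=[4.0000 5.0000 10.0000 10.0000] v=[0.0000 0.0000 0.0000 0.0000]
Max displacement = 4.0000

Answer: 4.0000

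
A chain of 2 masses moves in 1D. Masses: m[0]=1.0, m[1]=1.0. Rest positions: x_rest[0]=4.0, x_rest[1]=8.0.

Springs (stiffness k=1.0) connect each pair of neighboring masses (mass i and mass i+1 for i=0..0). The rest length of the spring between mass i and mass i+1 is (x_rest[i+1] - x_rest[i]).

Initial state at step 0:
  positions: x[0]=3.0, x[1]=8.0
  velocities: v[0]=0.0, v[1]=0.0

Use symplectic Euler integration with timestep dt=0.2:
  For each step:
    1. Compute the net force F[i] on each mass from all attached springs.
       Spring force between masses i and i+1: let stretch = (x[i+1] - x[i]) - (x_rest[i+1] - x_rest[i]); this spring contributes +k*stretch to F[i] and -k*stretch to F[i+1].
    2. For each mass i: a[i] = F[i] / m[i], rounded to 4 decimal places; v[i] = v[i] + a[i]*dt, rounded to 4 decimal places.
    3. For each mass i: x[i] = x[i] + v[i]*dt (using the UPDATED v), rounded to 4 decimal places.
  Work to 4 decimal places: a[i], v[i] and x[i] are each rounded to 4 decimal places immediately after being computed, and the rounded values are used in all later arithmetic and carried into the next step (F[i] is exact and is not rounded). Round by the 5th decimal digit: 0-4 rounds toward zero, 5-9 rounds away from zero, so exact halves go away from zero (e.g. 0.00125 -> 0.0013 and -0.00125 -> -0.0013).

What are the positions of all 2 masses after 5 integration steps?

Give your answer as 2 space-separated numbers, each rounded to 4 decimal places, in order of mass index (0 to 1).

Step 0: x=[3.0000 8.0000] v=[0.0000 0.0000]
Step 1: x=[3.0400 7.9600] v=[0.2000 -0.2000]
Step 2: x=[3.1168 7.8832] v=[0.3840 -0.3840]
Step 3: x=[3.2243 7.7757] v=[0.5373 -0.5373]
Step 4: x=[3.3538 7.6462] v=[0.6476 -0.6476]
Step 5: x=[3.4950 7.5050] v=[0.7061 -0.7061]

Answer: 3.4950 7.5050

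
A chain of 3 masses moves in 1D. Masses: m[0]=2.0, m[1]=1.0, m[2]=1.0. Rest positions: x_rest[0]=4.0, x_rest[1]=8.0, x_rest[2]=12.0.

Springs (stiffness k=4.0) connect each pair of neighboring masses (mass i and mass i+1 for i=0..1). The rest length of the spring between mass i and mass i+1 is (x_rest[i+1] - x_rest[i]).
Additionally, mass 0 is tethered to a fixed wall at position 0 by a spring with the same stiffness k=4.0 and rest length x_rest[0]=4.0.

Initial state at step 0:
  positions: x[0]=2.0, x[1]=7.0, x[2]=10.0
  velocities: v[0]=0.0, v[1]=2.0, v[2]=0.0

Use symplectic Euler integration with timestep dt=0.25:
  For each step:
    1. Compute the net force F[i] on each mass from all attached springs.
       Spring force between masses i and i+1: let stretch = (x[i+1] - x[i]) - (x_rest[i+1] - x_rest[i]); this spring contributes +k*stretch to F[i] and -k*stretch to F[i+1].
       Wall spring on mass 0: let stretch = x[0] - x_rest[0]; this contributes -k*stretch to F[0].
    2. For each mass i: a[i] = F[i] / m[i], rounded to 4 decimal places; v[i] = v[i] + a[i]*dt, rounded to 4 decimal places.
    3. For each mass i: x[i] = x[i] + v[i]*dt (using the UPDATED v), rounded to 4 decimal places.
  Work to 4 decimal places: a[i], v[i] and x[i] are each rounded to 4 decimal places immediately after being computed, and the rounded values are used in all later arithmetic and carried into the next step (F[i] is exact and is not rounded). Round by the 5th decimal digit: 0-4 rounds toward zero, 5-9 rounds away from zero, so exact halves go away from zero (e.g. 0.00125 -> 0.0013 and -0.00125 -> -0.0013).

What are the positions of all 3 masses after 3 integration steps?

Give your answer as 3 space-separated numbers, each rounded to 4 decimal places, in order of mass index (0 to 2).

Step 0: x=[2.0000 7.0000 10.0000] v=[0.0000 2.0000 0.0000]
Step 1: x=[2.3750 7.0000 10.2500] v=[1.5000 0.0000 1.0000]
Step 2: x=[3.0313 6.6563 10.6875] v=[2.6250 -1.3750 1.7500]
Step 3: x=[3.7618 6.4141 11.1172] v=[2.9219 -0.9688 1.7188]

Answer: 3.7618 6.4141 11.1172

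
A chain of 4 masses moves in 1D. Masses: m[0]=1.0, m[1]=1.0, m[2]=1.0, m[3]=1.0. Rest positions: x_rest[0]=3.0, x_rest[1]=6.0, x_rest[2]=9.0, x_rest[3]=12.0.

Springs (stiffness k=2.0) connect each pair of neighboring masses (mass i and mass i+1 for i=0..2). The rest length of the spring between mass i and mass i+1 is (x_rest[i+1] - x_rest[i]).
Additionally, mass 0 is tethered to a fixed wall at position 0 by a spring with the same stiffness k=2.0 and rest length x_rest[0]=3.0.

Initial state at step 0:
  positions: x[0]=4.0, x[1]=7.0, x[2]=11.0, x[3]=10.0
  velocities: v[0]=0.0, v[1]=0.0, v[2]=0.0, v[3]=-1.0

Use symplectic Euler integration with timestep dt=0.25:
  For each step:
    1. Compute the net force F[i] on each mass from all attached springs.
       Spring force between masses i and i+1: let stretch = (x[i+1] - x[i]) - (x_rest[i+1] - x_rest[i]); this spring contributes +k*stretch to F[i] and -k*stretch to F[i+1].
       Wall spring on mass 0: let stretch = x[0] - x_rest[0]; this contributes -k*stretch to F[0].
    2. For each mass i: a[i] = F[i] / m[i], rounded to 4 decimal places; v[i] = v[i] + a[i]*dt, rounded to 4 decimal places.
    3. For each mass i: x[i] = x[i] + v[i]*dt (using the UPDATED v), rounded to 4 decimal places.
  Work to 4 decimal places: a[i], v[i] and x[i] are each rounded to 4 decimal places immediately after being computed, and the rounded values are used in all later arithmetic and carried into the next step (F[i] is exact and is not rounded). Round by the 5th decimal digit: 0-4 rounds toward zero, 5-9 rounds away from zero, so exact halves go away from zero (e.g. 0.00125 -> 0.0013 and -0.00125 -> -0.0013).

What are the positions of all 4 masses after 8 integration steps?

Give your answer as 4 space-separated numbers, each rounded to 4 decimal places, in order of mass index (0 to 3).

Answer: 2.2240 3.5053 9.0337 12.5529

Derivation:
Step 0: x=[4.0000 7.0000 11.0000 10.0000] v=[0.0000 0.0000 0.0000 -1.0000]
Step 1: x=[3.8750 7.1250 10.3750 10.2500] v=[-0.5000 0.5000 -2.5000 1.0000]
Step 2: x=[3.6719 7.2500 9.3281 10.8906] v=[-0.8125 0.5000 -4.1875 2.5625]
Step 3: x=[3.4571 7.1875 8.2168 11.7109] v=[-0.8594 -0.2500 -4.4453 3.2813]
Step 4: x=[3.2764 6.7874 7.4136 12.4695] v=[-0.7228 -1.6006 -3.2129 3.0343]
Step 5: x=[3.1250 6.0267 7.1641 12.9711] v=[-0.6055 -3.0430 -0.9981 2.0064]
Step 6: x=[2.9457 5.0454 7.4983 13.1218] v=[-0.7172 -3.9252 1.3367 0.6029]
Step 7: x=[2.6607 4.1083 8.2288 12.9446] v=[-1.1402 -3.7486 2.9220 -0.7089]
Step 8: x=[2.2240 3.5053 9.0337 12.5529] v=[-1.7468 -2.4122 3.2197 -1.5668]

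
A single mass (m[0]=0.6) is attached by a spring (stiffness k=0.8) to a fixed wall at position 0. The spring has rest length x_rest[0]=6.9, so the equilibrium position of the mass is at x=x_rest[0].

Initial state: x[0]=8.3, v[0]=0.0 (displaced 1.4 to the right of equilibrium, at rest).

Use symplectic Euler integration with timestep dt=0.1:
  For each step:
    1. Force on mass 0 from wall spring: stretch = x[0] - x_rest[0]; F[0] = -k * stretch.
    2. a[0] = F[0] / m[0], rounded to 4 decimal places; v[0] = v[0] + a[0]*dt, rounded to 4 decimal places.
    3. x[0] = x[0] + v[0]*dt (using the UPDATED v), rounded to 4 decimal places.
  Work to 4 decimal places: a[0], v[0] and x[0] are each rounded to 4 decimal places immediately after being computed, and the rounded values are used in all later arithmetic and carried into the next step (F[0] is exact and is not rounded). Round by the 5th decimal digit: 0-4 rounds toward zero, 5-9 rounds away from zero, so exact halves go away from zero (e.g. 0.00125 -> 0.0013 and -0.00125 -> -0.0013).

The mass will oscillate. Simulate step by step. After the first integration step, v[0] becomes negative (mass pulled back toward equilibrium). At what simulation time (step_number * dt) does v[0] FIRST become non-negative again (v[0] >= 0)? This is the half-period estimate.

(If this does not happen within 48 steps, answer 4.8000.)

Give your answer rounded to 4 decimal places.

Answer: 2.8000

Derivation:
Step 0: x=[8.3000] v=[0.0000]
Step 1: x=[8.2813] v=[-0.1867]
Step 2: x=[8.2442] v=[-0.3709]
Step 3: x=[8.1892] v=[-0.5501]
Step 4: x=[8.1170] v=[-0.7220]
Step 5: x=[8.0286] v=[-0.8843]
Step 6: x=[7.9251] v=[-1.0348]
Step 7: x=[7.8080] v=[-1.1715]
Step 8: x=[7.6787] v=[-1.2926]
Step 9: x=[7.5391] v=[-1.3964]
Step 10: x=[7.3909] v=[-1.4816]
Step 11: x=[7.2362] v=[-1.5471]
Step 12: x=[7.0770] v=[-1.5919]
Step 13: x=[6.9155] v=[-1.6155]
Step 14: x=[6.7537] v=[-1.6176]
Step 15: x=[6.5939] v=[-1.5981]
Step 16: x=[6.4382] v=[-1.5573]
Step 17: x=[6.2886] v=[-1.4957]
Step 18: x=[6.1472] v=[-1.4142]
Step 19: x=[6.0158] v=[-1.3138]
Step 20: x=[5.8962] v=[-1.1959]
Step 21: x=[5.7900] v=[-1.0621]
Step 22: x=[5.6986] v=[-0.9141]
Step 23: x=[5.6232] v=[-0.7539]
Step 24: x=[5.5648] v=[-0.5837]
Step 25: x=[5.5242] v=[-0.4057]
Step 26: x=[5.5020] v=[-0.2223]
Step 27: x=[5.4984] v=[-0.0359]
Step 28: x=[5.5135] v=[0.1510]
First v>=0 after going negative at step 28, time=2.8000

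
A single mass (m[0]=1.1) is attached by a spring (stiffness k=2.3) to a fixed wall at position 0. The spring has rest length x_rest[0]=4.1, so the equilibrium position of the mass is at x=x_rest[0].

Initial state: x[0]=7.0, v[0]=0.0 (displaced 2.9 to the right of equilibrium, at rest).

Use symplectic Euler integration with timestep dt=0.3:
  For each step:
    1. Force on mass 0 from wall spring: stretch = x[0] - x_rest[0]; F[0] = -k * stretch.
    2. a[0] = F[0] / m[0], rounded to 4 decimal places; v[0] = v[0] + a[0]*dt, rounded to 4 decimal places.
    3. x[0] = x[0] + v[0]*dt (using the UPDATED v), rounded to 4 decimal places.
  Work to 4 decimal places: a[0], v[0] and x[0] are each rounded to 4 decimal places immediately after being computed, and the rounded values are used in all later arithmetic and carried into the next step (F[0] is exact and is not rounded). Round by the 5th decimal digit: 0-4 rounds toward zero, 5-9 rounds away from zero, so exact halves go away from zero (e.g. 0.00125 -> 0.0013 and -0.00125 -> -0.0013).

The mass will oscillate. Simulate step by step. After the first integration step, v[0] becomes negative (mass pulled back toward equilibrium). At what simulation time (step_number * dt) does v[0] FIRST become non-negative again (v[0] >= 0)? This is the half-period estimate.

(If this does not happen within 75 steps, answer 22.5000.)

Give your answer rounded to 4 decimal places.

Answer: 2.4000

Derivation:
Step 0: x=[7.0000] v=[0.0000]
Step 1: x=[6.4543] v=[-1.8191]
Step 2: x=[5.4655] v=[-3.2959]
Step 3: x=[4.2198] v=[-4.1524]
Step 4: x=[2.9515] v=[-4.2276]
Step 5: x=[1.8993] v=[-3.5072]
Step 6: x=[1.2613] v=[-2.1268]
Step 7: x=[1.1574] v=[-0.3462]
Step 8: x=[1.6073] v=[1.4996]
First v>=0 after going negative at step 8, time=2.4000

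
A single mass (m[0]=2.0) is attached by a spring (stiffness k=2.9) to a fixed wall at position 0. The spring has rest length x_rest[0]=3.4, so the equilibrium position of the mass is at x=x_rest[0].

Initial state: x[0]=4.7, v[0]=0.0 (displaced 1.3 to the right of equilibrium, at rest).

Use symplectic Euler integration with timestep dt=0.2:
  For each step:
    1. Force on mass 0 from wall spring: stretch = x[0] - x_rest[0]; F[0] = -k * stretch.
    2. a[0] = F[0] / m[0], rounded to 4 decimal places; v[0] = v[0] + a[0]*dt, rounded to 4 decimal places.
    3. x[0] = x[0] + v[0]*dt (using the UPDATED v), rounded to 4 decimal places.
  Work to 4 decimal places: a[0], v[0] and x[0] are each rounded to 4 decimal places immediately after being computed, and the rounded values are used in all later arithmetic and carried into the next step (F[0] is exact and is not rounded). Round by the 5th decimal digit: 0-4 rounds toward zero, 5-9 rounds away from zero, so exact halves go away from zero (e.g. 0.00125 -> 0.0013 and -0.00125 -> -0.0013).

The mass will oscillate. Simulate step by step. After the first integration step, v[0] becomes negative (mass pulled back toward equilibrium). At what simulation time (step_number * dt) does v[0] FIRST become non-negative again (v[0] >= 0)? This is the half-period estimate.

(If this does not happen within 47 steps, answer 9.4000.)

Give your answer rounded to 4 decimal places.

Step 0: x=[4.7000] v=[0.0000]
Step 1: x=[4.6246] v=[-0.3770]
Step 2: x=[4.4782] v=[-0.7321]
Step 3: x=[4.2692] v=[-1.0448]
Step 4: x=[4.0098] v=[-1.2969]
Step 5: x=[3.7151] v=[-1.4737]
Step 6: x=[3.4021] v=[-1.5651]
Step 7: x=[3.0890] v=[-1.5657]
Step 8: x=[2.7939] v=[-1.4755]
Step 9: x=[2.5340] v=[-1.2997]
Step 10: x=[2.3243] v=[-1.0486]
Step 11: x=[2.1770] v=[-0.7366]
Step 12: x=[2.1006] v=[-0.3819]
Step 13: x=[2.0996] v=[-0.0051]
Step 14: x=[2.1740] v=[0.3720]
First v>=0 after going negative at step 14, time=2.8000

Answer: 2.8000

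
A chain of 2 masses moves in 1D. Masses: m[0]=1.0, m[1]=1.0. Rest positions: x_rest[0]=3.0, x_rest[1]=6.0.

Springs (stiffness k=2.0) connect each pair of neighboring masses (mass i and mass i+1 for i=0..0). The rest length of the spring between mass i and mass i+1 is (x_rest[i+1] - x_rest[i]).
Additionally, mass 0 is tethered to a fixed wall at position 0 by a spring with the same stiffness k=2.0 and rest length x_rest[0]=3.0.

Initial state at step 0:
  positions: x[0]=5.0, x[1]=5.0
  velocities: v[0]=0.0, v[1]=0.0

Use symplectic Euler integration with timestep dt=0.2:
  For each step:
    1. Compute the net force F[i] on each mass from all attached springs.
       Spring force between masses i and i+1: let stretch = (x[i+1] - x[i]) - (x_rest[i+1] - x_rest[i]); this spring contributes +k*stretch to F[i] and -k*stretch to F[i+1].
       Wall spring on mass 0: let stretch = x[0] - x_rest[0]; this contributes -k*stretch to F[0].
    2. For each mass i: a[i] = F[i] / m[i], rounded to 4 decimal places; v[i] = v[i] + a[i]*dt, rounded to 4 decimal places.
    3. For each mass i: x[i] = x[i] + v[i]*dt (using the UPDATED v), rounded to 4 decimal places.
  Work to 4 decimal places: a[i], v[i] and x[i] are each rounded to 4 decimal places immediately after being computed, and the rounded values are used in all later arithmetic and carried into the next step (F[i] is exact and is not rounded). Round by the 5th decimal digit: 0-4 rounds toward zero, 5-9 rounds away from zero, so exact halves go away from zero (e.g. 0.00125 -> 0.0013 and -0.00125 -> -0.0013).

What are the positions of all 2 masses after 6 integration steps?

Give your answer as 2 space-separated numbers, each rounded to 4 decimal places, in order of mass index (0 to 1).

Step 0: x=[5.0000 5.0000] v=[0.0000 0.0000]
Step 1: x=[4.6000 5.2400] v=[-2.0000 1.2000]
Step 2: x=[3.8832 5.6688] v=[-3.5840 2.1440]
Step 3: x=[2.9986 6.1948] v=[-4.4230 2.6298]
Step 4: x=[2.1298 6.7051] v=[-4.3440 2.5513]
Step 5: x=[1.4566 7.0893] v=[-3.3658 1.9212]
Step 6: x=[1.1175 7.2629] v=[-1.6954 0.8681]

Answer: 1.1175 7.2629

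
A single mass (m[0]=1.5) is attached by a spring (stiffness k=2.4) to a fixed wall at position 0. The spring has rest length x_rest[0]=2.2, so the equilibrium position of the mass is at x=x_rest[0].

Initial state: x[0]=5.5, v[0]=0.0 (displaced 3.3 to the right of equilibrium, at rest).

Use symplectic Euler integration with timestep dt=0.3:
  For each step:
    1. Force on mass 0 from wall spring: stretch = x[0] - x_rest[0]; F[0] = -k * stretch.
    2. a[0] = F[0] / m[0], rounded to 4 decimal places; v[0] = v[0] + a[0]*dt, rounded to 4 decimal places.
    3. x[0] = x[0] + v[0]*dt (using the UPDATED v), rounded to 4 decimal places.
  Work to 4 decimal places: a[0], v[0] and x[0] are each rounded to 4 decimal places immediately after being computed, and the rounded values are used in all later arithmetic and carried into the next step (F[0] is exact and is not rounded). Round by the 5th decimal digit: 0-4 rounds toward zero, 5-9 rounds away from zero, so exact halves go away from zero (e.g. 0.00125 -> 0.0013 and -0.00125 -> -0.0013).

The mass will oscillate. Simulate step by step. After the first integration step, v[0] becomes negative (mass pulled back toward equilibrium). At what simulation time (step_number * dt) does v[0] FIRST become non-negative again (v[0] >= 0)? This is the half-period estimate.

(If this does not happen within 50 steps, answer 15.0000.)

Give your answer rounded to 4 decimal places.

Answer: 2.7000

Derivation:
Step 0: x=[5.5000] v=[0.0000]
Step 1: x=[5.0248] v=[-1.5840]
Step 2: x=[4.1428] v=[-2.9399]
Step 3: x=[2.9811] v=[-3.8725]
Step 4: x=[1.7069] v=[-4.2474]
Step 5: x=[0.5037] v=[-4.0107]
Step 6: x=[-0.4553] v=[-3.1965]
Step 7: x=[-1.0319] v=[-1.9220]
Step 8: x=[-1.1431] v=[-0.3707]
Step 9: x=[-0.7729] v=[1.2340]
First v>=0 after going negative at step 9, time=2.7000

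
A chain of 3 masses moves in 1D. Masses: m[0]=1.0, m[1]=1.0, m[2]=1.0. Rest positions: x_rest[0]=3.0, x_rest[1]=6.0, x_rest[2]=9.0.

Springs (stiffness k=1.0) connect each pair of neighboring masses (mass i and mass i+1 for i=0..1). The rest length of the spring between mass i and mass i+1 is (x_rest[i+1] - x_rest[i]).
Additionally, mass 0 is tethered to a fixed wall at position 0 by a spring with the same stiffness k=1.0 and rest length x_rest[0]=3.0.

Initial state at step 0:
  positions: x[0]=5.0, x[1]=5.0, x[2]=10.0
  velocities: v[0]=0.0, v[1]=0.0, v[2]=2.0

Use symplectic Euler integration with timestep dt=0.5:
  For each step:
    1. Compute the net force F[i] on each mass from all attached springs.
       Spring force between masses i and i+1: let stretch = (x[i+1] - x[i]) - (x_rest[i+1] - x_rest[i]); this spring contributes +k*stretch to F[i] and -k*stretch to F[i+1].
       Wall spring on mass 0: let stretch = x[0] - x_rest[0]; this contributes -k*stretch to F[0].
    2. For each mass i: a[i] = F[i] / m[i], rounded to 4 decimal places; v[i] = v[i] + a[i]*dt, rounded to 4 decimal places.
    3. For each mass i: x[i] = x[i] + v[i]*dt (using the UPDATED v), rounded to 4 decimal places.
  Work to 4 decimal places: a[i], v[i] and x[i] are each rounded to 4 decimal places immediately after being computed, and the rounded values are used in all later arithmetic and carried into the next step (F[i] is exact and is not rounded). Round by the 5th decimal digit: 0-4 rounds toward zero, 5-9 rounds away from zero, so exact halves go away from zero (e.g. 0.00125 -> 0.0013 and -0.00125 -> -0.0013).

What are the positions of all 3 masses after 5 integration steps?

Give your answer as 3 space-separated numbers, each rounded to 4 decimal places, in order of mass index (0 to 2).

Step 0: x=[5.0000 5.0000 10.0000] v=[0.0000 0.0000 2.0000]
Step 1: x=[3.7500 6.2500 10.5000] v=[-2.5000 2.5000 1.0000]
Step 2: x=[2.1875 7.9375 10.6875] v=[-3.1250 3.3750 0.3750]
Step 3: x=[1.5156 8.8750 10.9375] v=[-1.3438 1.8750 0.5000]
Step 4: x=[2.3047 8.4883 11.4219] v=[1.5781 -0.7735 0.9688]
Step 5: x=[4.0635 7.2891 11.9229] v=[3.5176 -2.3985 1.0020]

Answer: 4.0635 7.2891 11.9229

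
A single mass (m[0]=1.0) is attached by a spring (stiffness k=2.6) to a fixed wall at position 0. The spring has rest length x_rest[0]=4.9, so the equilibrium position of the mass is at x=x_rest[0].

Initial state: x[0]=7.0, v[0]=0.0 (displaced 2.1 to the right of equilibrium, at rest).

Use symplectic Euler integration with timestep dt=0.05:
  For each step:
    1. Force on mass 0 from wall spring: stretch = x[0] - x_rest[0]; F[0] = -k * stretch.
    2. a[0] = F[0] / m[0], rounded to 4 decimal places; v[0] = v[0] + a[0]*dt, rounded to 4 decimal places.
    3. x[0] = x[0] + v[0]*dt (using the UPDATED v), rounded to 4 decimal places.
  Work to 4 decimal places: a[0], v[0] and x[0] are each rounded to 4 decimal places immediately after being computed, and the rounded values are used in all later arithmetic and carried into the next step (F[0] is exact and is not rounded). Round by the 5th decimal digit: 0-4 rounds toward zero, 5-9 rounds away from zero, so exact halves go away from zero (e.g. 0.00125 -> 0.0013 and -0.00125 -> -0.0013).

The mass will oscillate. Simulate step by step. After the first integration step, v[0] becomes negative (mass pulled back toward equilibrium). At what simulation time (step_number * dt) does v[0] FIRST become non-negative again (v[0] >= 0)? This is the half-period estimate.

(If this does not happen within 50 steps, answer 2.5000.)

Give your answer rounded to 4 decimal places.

Step 0: x=[7.0000] v=[0.0000]
Step 1: x=[6.9864] v=[-0.2730]
Step 2: x=[6.9592] v=[-0.5442]
Step 3: x=[6.9186] v=[-0.8119]
Step 4: x=[6.8649] v=[-1.0743]
Step 5: x=[6.7984] v=[-1.3297]
Step 6: x=[6.7196] v=[-1.5765]
Step 7: x=[6.6289] v=[-1.8131]
Step 8: x=[6.5270] v=[-2.0379]
Step 9: x=[6.4145] v=[-2.2494]
Step 10: x=[6.2922] v=[-2.4463]
Step 11: x=[6.1608] v=[-2.6273]
Step 12: x=[6.0212] v=[-2.7912]
Step 13: x=[5.8744] v=[-2.9370]
Step 14: x=[5.7212] v=[-3.0637]
Step 15: x=[5.5627] v=[-3.1705]
Step 16: x=[5.3999] v=[-3.2567]
Step 17: x=[5.2338] v=[-3.3217]
Step 18: x=[5.0655] v=[-3.3651]
Step 19: x=[4.8962] v=[-3.3866]
Step 20: x=[4.7269] v=[-3.3861]
Step 21: x=[4.5587] v=[-3.3636]
Step 22: x=[4.3927] v=[-3.3192]
Step 23: x=[4.2300] v=[-3.2533]
Step 24: x=[4.0717] v=[-3.1662]
Step 25: x=[3.9188] v=[-3.0585]
Step 26: x=[3.7723] v=[-2.9309]
Step 27: x=[3.6331] v=[-2.7843]
Step 28: x=[3.5021] v=[-2.6196]
Step 29: x=[3.3802] v=[-2.4379]
Step 30: x=[3.2682] v=[-2.2403]
Step 31: x=[3.1668] v=[-2.0282]
Step 32: x=[3.0767] v=[-1.8029]
Step 33: x=[2.9984] v=[-1.5659]
Step 34: x=[2.9325] v=[-1.3187]
Step 35: x=[2.8794] v=[-1.0629]
Step 36: x=[2.8394] v=[-0.8002]
Step 37: x=[2.8128] v=[-0.5323]
Step 38: x=[2.7998] v=[-0.2610]
Step 39: x=[2.8004] v=[0.0120]
First v>=0 after going negative at step 39, time=1.9500

Answer: 1.9500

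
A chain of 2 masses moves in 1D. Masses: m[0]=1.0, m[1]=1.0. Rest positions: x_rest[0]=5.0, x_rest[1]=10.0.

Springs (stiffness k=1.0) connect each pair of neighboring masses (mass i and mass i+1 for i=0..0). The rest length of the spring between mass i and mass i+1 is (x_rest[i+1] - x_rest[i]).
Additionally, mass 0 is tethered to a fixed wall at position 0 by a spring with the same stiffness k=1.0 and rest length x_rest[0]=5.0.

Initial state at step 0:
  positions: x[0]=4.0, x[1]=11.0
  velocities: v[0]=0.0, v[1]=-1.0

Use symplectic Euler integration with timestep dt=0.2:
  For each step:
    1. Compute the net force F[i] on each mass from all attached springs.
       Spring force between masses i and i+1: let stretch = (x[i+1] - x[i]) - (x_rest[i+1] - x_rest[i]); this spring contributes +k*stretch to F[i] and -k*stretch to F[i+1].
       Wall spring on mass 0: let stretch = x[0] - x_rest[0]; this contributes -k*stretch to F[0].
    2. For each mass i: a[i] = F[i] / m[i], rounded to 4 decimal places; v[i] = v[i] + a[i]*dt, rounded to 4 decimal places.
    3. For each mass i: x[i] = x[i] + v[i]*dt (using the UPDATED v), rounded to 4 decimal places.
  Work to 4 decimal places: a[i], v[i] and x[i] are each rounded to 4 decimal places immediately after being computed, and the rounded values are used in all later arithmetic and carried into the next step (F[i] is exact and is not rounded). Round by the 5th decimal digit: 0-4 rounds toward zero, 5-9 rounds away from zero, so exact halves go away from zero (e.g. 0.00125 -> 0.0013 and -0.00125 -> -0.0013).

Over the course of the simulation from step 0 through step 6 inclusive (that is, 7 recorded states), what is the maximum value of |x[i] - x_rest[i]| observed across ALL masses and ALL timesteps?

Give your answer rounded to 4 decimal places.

Step 0: x=[4.0000 11.0000] v=[0.0000 -1.0000]
Step 1: x=[4.1200 10.7200] v=[0.6000 -1.4000]
Step 2: x=[4.3392 10.3760] v=[1.0960 -1.7200]
Step 3: x=[4.6263 9.9905] v=[1.4355 -1.9274]
Step 4: x=[4.9429 9.5905] v=[1.5831 -2.0002]
Step 5: x=[5.2477 9.2046] v=[1.5240 -1.9297]
Step 6: x=[5.5009 8.8604] v=[1.2658 -1.7211]
Max displacement = 1.1396

Answer: 1.1396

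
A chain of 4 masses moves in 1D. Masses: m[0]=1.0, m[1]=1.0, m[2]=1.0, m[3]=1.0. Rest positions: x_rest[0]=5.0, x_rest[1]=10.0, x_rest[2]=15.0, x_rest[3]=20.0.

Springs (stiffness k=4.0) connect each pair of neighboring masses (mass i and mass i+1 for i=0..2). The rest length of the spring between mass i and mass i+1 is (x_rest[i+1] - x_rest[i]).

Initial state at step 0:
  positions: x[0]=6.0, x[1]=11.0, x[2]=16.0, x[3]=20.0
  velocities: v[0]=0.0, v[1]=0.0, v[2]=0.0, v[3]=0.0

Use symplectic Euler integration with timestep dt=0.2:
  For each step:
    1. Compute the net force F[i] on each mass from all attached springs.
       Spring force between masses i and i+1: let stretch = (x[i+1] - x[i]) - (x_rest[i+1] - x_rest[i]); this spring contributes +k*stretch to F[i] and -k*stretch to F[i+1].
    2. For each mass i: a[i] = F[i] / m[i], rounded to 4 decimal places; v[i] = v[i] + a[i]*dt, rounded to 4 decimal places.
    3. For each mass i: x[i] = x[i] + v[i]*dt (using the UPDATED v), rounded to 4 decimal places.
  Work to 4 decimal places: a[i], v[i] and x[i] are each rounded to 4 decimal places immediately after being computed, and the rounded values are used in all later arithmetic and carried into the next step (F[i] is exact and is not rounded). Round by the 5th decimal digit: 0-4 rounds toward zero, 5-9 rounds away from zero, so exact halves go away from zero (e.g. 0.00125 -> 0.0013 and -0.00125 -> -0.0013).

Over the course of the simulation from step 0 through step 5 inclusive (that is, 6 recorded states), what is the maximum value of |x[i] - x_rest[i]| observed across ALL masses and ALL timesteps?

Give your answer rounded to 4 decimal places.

Step 0: x=[6.0000 11.0000 16.0000 20.0000] v=[0.0000 0.0000 0.0000 0.0000]
Step 1: x=[6.0000 11.0000 15.8400 20.1600] v=[0.0000 0.0000 -0.8000 0.8000]
Step 2: x=[6.0000 10.9744 15.5968 20.4288] v=[0.0000 -0.1280 -1.2160 1.3440]
Step 3: x=[5.9959 10.8925 15.3871 20.7245] v=[-0.0205 -0.4096 -1.0483 1.4784]
Step 4: x=[5.9753 10.7463 15.3123 20.9662] v=[-0.1032 -0.7312 -0.3741 1.2085]
Step 5: x=[5.9180 10.5673 15.4115 21.1033] v=[-0.2864 -0.8952 0.4962 0.6854]
Max displacement = 1.1033

Answer: 1.1033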